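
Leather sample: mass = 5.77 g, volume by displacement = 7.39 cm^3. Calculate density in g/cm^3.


0.781 g/cm^3

Density = mass / volume
Density = 5.77 / 7.39 = 0.781 g/cm^3


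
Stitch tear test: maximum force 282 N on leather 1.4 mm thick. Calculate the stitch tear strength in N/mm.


Stitch tear strength = force / thickness
STS = 282 / 1.4 = 201.4 N/mm


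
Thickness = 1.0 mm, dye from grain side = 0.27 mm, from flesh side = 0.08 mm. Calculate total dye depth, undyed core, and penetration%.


Total dyed = 0.35 mm
Undyed core = 0.65 mm
Penetration = 35.0%

Total dyed = 0.27 + 0.08 = 0.35 mm
Undyed core = 1.0 - 0.35 = 0.65 mm
Penetration = 0.35 / 1.0 x 100 = 35.0%


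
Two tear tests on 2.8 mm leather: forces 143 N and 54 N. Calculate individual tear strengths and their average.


Tear 1 = 143 / 2.8 = 51.1 N/mm
Tear 2 = 54 / 2.8 = 19.3 N/mm
Average = (51.1 + 19.3) / 2 = 35.2 N/mm


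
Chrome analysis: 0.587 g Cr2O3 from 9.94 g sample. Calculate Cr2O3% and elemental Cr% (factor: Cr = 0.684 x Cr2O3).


Cr2O3 = 5.91%
Cr = 4.04%


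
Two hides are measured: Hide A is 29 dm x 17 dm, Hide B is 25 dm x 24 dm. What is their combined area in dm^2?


1093 dm^2

Hide A area = 29 x 17 = 493 dm^2
Hide B area = 25 x 24 = 600 dm^2
Total = 493 + 600 = 1093 dm^2


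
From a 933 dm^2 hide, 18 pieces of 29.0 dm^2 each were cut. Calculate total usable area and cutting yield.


Usable area = 522.0 dm^2
Yield = 55.9%


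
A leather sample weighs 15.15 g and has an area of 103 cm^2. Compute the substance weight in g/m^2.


Substance weight = mass / area x 10000
SW = 15.15 / 103 x 10000
SW = 1470.9 g/m^2


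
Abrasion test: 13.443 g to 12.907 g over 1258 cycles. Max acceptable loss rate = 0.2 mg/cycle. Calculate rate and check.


Loss = 13.443 - 12.907 = 0.536 g
Rate = 0.536 g / 1258 cycles x 1000 = 0.426 mg/cycle
Max = 0.2 mg/cycle
Passes: No


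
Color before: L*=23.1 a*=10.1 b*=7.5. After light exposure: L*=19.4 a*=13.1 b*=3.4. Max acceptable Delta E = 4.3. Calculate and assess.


dL = -3.7, da = 3.0, db = -4.1
dE = sqrt((-3.7)^2 + (3.0)^2 + (-4.1)^2) = 6.28
Max = 4.3
Passes: No


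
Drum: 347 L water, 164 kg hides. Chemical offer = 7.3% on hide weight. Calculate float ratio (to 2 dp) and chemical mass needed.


Float ratio = 347 / 164 = 2.12
Chemical = 164 x 7.3 / 100 = 11.972 kg


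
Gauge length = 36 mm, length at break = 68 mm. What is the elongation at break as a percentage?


88.9%

Extension = 68 - 36 = 32 mm
Elongation = 32 / 36 x 100 = 88.9%


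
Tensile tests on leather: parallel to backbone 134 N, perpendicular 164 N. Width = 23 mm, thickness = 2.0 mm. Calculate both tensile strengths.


Parallel = 2.91 N/mm^2
Perpendicular = 3.57 N/mm^2


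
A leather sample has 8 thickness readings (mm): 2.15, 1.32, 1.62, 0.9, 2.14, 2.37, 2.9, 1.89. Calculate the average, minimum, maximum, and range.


Average = 1.91 mm
Min = 0.9 mm
Max = 2.9 mm
Range = 2.00 mm

Sum = 15.29
Average = 15.29 / 8 = 1.91 mm
Minimum = 0.9 mm
Maximum = 2.9 mm
Range = 2.9 - 0.9 = 2.00 mm


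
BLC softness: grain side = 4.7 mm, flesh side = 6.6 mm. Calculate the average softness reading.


5.65 mm

Average = (4.7 + 6.6) / 2
Average = 5.65 mm


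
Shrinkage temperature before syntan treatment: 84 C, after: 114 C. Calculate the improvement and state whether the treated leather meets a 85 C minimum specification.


Improvement = 30 C
Meets 85 C spec: Yes

Improvement = 114 - 84 = 30 C
Spec check: 114 C >= 85 C? Yes


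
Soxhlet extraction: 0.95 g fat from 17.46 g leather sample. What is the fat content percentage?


Fat content = 0.95 / 17.46 x 100
Fat = 5.4%


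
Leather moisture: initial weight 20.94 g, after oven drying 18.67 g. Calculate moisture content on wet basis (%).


10.8%

Moisture = 20.94 - 18.67 = 2.27 g
MC = 2.27 / 20.94 x 100 = 10.8%


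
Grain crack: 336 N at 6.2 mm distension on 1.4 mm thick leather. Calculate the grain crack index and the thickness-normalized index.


Crack index = 54.2 N/mm
Normalized index = 38.7 N/mm per mm

Crack index = 336 / 6.2 = 54.2 N/mm
Normalized = 54.2 / 1.4 = 38.7 N/mm per mm


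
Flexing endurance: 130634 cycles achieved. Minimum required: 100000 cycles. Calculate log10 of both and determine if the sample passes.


log10(130634) = 5.12
log10(100000) = 5.00
Passes: Yes


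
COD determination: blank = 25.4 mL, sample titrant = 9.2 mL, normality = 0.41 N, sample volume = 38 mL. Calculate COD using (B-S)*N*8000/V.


1398.3 mg/L


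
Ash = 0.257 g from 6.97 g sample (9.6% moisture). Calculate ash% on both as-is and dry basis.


As-is ash% = 0.257 / 6.97 x 100 = 3.69%
Dry mass = 6.97 x (100 - 9.6) / 100 = 6.30088 g
Dry-basis ash% = 0.257 / 6.30088 x 100 = 4.08%


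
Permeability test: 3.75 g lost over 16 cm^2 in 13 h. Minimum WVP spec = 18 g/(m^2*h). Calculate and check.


WVP = 180.29 g/(m^2*h)
Meets specification: Yes

WVP = 3.75 / (16 x 13) x 10000 = 180.29 g/(m^2*h)
Minimum: 18 g/(m^2*h)
Meets spec: Yes


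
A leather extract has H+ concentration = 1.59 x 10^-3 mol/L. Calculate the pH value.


pH = -log10[H+]
pH = -log10(1.59 x 10^-3) = 2.80


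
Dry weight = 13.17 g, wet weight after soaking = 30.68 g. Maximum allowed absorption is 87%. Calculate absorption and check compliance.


Absorption = 133.0%
Compliant: No


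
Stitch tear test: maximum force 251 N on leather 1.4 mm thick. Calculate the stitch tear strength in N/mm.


179.3 N/mm

Stitch tear strength = force / thickness
STS = 251 / 1.4 = 179.3 N/mm


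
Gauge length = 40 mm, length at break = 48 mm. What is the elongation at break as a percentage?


Extension = 48 - 40 = 8 mm
Elongation = 8 / 40 x 100 = 20.0%


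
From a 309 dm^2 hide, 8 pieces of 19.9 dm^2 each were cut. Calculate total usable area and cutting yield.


Total usable = 8 x 19.9 = 159.2 dm^2
Yield = 159.2 / 309 x 100 = 51.5%


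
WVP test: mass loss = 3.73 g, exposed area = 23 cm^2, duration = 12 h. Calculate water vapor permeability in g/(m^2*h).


WVP = mass_loss / (area x time) x 10000
WVP = 3.73 / (23 x 12) x 10000
WVP = 3.73 / 276 x 10000 = 135.14 g/(m^2*h)


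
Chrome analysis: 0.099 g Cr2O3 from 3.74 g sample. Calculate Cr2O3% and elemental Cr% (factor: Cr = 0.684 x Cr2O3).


Cr2O3% = 0.099 / 3.74 x 100 = 2.65%
Cr% = 2.65 x 0.684 = 1.81%


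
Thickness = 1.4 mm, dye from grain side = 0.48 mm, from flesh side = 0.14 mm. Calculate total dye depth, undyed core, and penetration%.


Total dyed = 0.62 mm
Undyed core = 0.78 mm
Penetration = 44.3%


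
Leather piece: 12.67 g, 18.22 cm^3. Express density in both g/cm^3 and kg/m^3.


Density = 12.67 / 18.22 = 0.695 g/cm^3
Convert: 0.695 x 1000 = 695 kg/m^3


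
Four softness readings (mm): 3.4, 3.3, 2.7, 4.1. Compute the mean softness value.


Sum = 3.4 + 3.3 + 2.7 + 4.1
Mean = 13.5 / 4 = 3.38 mm


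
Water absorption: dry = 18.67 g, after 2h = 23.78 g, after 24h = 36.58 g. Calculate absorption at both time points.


2h absorption = 27.4%
24h absorption = 95.9%


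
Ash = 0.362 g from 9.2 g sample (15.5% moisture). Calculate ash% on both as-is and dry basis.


As-is ash% = 0.362 / 9.2 x 100 = 3.93%
Dry mass = 9.2 x (100 - 15.5) / 100 = 7.774 g
Dry-basis ash% = 0.362 / 7.774 x 100 = 4.66%


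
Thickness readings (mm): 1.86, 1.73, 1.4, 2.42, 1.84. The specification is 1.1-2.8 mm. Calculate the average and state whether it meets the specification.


Sum = 9.25
Average = 9.25 / 5 = 1.85 mm
Specification range: 1.1 to 2.8 mm
Within spec: Yes


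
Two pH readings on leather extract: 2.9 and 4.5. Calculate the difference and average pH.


Difference = |2.9 - 4.5| = 1.6
Average = (2.9 + 4.5) / 2 = 3.70


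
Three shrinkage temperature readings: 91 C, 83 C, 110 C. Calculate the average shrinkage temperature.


94.7 C

Average = (91 + 83 + 110) / 3
Average = 284 / 3 = 94.7 C


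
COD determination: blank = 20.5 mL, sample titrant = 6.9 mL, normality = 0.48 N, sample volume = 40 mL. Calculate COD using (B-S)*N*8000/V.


COD = (20.5 - 6.9) x 0.48 x 8000 / 40
COD = 13.6 x 0.48 x 8000 / 40
COD = 1305.6 mg/L


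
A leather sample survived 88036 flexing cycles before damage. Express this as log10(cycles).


log10(88036) = 4.94


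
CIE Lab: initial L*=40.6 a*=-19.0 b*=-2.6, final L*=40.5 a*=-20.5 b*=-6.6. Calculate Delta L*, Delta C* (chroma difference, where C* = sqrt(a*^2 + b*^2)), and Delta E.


Delta L* = 40.5 - 40.6 = -0.1
C1* = sqrt((-19.0)^2 + (-2.6)^2) = 19.177
C2* = sqrt((-20.5)^2 + (-6.6)^2) = 21.536
Delta C* = 21.536 - 19.177 = 2.36
Delta E = sqrt((-0.1)^2 + (-1.5)^2 + (-4.0)^2) = 4.27


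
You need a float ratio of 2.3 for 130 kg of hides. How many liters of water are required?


Water = hide weight x target ratio
Water = 130 x 2.3 = 299.0 L


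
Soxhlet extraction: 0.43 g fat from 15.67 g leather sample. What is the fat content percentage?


2.7%

Fat content = 0.43 / 15.67 x 100
Fat = 2.7%


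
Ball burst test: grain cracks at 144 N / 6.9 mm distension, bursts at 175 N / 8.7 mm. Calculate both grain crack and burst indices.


Crack index = 144 / 6.9 = 20.9 N/mm
Burst index = 175 / 8.7 = 20.1 N/mm


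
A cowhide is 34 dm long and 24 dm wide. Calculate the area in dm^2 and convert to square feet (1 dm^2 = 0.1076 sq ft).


816 dm^2
87.80 sq ft

Area = 34 x 24 = 816 dm^2
Conversion: 816 x 0.1076 = 87.80 sq ft


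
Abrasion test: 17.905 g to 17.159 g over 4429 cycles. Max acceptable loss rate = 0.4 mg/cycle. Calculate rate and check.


Loss = 17.905 - 17.159 = 0.746 g
Rate = 0.746 g / 4429 cycles x 1000 = 0.168 mg/cycle
Max = 0.4 mg/cycle
Passes: Yes


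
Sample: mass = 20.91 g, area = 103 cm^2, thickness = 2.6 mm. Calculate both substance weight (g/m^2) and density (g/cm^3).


SW = 20.91 / 103 x 10000 = 2030.1 g/m^2
Volume = 103 x 2.6 / 10 = 26.78 cm^3
Density = 20.91 / 26.78 = 0.781 g/cm^3


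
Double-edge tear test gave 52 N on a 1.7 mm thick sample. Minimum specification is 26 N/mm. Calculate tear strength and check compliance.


Tear strength = 52 / 1.7 = 30.6 N/mm
Required minimum = 26 N/mm
Compliant: Yes


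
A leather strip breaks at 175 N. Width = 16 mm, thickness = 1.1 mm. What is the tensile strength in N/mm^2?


9.94 N/mm^2


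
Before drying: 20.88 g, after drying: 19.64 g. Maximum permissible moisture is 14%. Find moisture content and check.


Moisture content = 5.9%
Acceptable: Yes


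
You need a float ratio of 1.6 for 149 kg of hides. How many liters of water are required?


238.4 L

Water = hide weight x target ratio
Water = 149 x 1.6 = 238.4 L


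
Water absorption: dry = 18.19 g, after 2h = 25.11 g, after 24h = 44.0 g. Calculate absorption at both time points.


2h absorption = 38.0%
24h absorption = 141.9%

WA (2h) = (25.11 - 18.19) / 18.19 x 100 = 38.0%
WA (24h) = (44.0 - 18.19) / 18.19 x 100 = 141.9%


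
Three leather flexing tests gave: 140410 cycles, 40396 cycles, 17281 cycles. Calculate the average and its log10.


Average = (140410 + 40396 + 17281) / 3 = 66029 cycles
log10(66029) = 4.82


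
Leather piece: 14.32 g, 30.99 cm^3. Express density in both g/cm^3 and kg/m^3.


0.462 g/cm^3
462 kg/m^3

Density = 14.32 / 30.99 = 0.462 g/cm^3
Convert: 0.462 x 1000 = 462 kg/m^3


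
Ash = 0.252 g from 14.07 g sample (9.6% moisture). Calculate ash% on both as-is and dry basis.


As-is ash = 1.79%
Dry-basis ash = 1.98%


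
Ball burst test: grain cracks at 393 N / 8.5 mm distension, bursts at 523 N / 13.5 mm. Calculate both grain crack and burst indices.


Crack index = 393 / 8.5 = 46.2 N/mm
Burst index = 523 / 13.5 = 38.7 N/mm


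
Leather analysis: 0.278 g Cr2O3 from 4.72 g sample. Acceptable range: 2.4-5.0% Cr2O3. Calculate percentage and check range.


Cr2O3 = 5.89%
Within range: No

Cr2O3% = 0.278 / 4.72 x 100 = 5.89%
Acceptable range: 2.4 to 5.0%
Within range: No


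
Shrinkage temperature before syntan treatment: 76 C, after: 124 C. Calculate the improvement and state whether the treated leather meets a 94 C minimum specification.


Improvement = 48 C
Meets 94 C spec: Yes

Improvement = 124 - 76 = 48 C
Spec check: 124 C >= 94 C? Yes


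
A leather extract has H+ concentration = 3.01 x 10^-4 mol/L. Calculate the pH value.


pH = 3.52


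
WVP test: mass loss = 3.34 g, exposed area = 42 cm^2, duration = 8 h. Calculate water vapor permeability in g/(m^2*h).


99.40 g/(m^2*h)

WVP = mass_loss / (area x time) x 10000
WVP = 3.34 / (42 x 8) x 10000
WVP = 3.34 / 336 x 10000 = 99.40 g/(m^2*h)


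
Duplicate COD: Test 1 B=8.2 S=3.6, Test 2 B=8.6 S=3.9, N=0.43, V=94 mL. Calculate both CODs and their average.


COD1 = (8.2 - 3.6) x 0.43 x 8000 / 94 = 168.3 mg/L
COD2 = (8.6 - 3.9) x 0.43 x 8000 / 94 = 172.0 mg/L
Average = (168.3 + 172.0) / 2 = 170.2 mg/L


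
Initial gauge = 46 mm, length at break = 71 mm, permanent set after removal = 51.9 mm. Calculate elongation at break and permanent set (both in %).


Elongation at break = (71 - 46) / 46 x 100 = 54.3%
Permanent set = (51.9 - 46) / 46 x 100 = 12.8%


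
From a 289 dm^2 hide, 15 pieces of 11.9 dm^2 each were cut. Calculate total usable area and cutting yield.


Total usable = 15 x 11.9 = 178.5 dm^2
Yield = 178.5 / 289 x 100 = 61.8%


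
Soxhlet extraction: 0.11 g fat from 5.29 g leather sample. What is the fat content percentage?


Fat content = 0.11 / 5.29 x 100
Fat = 2.1%


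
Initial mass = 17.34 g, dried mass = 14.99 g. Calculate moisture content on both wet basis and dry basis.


Wet basis = 13.6%
Dry basis = 15.7%

Moisture lost = 17.34 - 14.99 = 2.35 g
Wet basis MC = 2.35 / 17.34 x 100 = 13.6%
Dry basis MC = 2.35 / 14.99 x 100 = 15.7%


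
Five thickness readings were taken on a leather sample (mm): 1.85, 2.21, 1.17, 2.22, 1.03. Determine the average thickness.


1.70 mm

Sum = 1.85 + 2.21 + 1.17 + 2.22 + 1.03 = 8.48
Average = 8.48 / 5 = 1.70 mm


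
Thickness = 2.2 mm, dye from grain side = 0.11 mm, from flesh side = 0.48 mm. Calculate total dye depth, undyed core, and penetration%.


Total dyed = 0.59 mm
Undyed core = 1.61 mm
Penetration = 26.8%

Total dyed = 0.11 + 0.48 = 0.59 mm
Undyed core = 2.2 - 0.59 = 1.61 mm
Penetration = 0.59 / 2.2 x 100 = 26.8%


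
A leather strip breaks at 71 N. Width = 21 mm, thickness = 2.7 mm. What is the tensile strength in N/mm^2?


1.25 N/mm^2

Cross-sectional area = 21 x 2.7 = 56.7 mm^2
Tensile strength = 71 / 56.7 = 1.25 N/mm^2


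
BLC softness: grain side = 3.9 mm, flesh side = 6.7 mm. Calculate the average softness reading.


Average = (3.9 + 6.7) / 2
Average = 5.30 mm


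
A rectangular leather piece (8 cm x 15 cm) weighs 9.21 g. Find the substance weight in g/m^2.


Area = 8 x 15 = 120 cm^2
SW = 9.21 / 120 x 10000 = 767.5 g/m^2


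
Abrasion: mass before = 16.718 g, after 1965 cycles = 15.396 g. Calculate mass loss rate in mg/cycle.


0.673 mg/cycle

Mass loss = 16.718 - 15.396 = 1.322 g
Rate = 1.322 / 1965 x 1000 = 0.673 mg/cycle


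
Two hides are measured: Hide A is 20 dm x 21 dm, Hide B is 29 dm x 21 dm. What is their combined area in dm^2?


Hide A area = 20 x 21 = 420 dm^2
Hide B area = 29 x 21 = 609 dm^2
Total = 420 + 609 = 1029 dm^2


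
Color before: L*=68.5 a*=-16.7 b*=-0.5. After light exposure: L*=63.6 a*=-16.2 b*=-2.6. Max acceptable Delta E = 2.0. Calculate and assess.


Delta E = 5.35
Passes: No

dL = -4.9, da = 0.5, db = -2.1
dE = sqrt((-4.9)^2 + (0.5)^2 + (-2.1)^2) = 5.35
Max = 2.0
Passes: No


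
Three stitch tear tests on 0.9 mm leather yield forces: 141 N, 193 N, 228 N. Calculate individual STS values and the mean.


STS1 = 156.7 N/mm
STS2 = 214.4 N/mm
STS3 = 253.3 N/mm
Mean = 208.1 N/mm


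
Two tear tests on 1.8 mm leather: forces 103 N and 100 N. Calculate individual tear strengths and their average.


Tear 1 = 103 / 1.8 = 57.2 N/mm
Tear 2 = 100 / 1.8 = 55.6 N/mm
Average = (57.2 + 55.6) / 2 = 56.4 N/mm


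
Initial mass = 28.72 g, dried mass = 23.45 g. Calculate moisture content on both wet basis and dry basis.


Wet basis = 18.3%
Dry basis = 22.5%

Moisture lost = 28.72 - 23.45 = 5.27 g
Wet basis MC = 5.27 / 28.72 x 100 = 18.3%
Dry basis MC = 5.27 / 23.45 x 100 = 22.5%


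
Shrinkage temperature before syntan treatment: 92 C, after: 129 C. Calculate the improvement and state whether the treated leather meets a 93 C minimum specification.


Improvement = 37 C
Meets 93 C spec: Yes

Improvement = 129 - 92 = 37 C
Spec check: 129 C >= 93 C? Yes


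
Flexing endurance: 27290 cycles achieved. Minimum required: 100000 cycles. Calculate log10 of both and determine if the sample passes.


log10(27290) = 4.44
log10(100000) = 5.00
Passes: No


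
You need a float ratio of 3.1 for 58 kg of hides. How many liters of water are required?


179.8 L

Water = hide weight x target ratio
Water = 58 x 3.1 = 179.8 L


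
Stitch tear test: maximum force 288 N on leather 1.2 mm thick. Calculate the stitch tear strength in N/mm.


Stitch tear strength = force / thickness
STS = 288 / 1.2 = 240.0 N/mm


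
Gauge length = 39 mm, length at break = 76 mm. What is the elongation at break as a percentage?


Extension = 76 - 39 = 37 mm
Elongation = 37 / 39 x 100 = 94.9%


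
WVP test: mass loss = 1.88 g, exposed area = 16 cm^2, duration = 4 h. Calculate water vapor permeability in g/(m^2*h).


293.75 g/(m^2*h)

WVP = mass_loss / (area x time) x 10000
WVP = 1.88 / (16 x 4) x 10000
WVP = 1.88 / 64 x 10000 = 293.75 g/(m^2*h)


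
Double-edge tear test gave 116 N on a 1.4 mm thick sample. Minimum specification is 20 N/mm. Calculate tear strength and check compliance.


Tear strength = 116 / 1.4 = 82.9 N/mm
Required minimum = 20 N/mm
Compliant: Yes


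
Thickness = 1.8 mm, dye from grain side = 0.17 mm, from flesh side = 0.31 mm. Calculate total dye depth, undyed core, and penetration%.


Total dyed = 0.17 + 0.31 = 0.48 mm
Undyed core = 1.8 - 0.48 = 1.32 mm
Penetration = 0.48 / 1.8 x 100 = 26.7%


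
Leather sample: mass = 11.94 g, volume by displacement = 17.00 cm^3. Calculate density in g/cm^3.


0.702 g/cm^3

Density = mass / volume
Density = 11.94 / 17.00 = 0.702 g/cm^3


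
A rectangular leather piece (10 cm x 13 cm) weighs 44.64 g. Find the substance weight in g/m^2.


3433.8 g/m^2


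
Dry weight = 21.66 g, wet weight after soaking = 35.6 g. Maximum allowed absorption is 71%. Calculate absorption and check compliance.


Absorption = 64.4%
Compliant: Yes

WA = (35.6 - 21.66) / 21.66 x 100 = 64.4%
Maximum allowed: 71%
Compliant: Yes


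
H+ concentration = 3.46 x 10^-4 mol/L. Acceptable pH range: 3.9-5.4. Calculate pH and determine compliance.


pH = -log10(3.46 x 10^-4) = 3.46
Range: 3.9 to 5.4
Compliant: No


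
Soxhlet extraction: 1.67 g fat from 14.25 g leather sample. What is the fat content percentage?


11.7%


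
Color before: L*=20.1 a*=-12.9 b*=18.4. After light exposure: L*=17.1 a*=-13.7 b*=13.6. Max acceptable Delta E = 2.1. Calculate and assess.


dL = -3.0, da = -0.8, db = -4.8
dE = sqrt((-3.0)^2 + (-0.8)^2 + (-4.8)^2) = 5.72
Max = 2.1
Passes: No


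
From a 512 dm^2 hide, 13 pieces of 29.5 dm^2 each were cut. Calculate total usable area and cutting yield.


Usable area = 383.5 dm^2
Yield = 74.9%


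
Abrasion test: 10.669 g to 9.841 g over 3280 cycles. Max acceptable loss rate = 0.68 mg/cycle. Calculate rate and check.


Rate = 0.252 mg/cycle
Passes: Yes


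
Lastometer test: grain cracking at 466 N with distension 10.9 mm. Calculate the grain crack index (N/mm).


Grain crack index = force / distension
Index = 466 / 10.9 = 42.8 N/mm


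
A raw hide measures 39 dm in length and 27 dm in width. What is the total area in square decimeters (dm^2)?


1053 dm^2

Area = length x width
Area = 39 x 27 = 1053 dm^2


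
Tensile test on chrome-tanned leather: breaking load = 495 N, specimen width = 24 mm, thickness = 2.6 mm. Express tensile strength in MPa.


7.93 MPa


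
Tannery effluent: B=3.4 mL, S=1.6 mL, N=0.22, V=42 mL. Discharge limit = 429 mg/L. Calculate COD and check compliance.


COD = (3.4 - 1.6) x 0.22 x 8000 / 42 = 75.4 mg/L
Limit: 429 mg/L
Compliant: Yes


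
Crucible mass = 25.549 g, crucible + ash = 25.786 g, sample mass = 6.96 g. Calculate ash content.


Ash mass = 25.786 - 25.549 = 0.237 g
Ash% = 0.237 / 6.96 x 100 = 3.41%


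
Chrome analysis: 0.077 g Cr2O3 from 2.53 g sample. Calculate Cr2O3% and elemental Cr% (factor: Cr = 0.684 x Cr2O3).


Cr2O3% = 0.077 / 2.53 x 100 = 3.04%
Cr% = 3.04 x 0.684 = 2.08%


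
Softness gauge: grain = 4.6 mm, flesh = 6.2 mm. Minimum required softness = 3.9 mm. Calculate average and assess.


Average softness = 5.40 mm
Meets requirement: Yes


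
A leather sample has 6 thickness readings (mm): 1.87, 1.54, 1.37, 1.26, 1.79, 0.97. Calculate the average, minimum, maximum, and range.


Average = 1.47 mm
Min = 0.97 mm
Max = 1.87 mm
Range = 0.90 mm

Sum = 8.80
Average = 8.80 / 6 = 1.47 mm
Minimum = 0.97 mm
Maximum = 1.87 mm
Range = 1.87 - 0.97 = 0.90 mm


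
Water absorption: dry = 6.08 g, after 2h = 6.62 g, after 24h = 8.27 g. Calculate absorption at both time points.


2h absorption = 8.9%
24h absorption = 36.0%

WA (2h) = (6.62 - 6.08) / 6.08 x 100 = 8.9%
WA (24h) = (8.27 - 6.08) / 6.08 x 100 = 36.0%


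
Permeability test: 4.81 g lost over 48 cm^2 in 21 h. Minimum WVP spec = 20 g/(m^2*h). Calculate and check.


WVP = 47.72 g/(m^2*h)
Meets specification: Yes


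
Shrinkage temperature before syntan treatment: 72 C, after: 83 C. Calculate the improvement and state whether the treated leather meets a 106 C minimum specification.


Improvement = 83 - 72 = 11 C
Spec check: 83 C >= 106 C? No


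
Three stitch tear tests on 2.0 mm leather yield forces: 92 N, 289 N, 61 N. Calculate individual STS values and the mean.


STS1 = 46.0 N/mm
STS2 = 144.5 N/mm
STS3 = 30.5 N/mm
Mean = 73.7 N/mm

STS1 = 92 / 2.0 = 46.0 N/mm
STS2 = 289 / 2.0 = 144.5 N/mm
STS3 = 61 / 2.0 = 30.5 N/mm
Mean = (46.0 + 144.5 + 30.5) / 3 = 73.7 N/mm


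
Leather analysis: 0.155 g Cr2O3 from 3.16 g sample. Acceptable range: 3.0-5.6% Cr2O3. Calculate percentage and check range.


Cr2O3 = 4.91%
Within range: Yes


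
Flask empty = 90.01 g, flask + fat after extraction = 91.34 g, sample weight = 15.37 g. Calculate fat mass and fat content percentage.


Fat mass = 1.33 g
Fat content = 8.7%

Fat mass = 91.34 - 90.01 = 1.33 g
Fat% = 1.33 / 15.37 x 100 = 8.7%


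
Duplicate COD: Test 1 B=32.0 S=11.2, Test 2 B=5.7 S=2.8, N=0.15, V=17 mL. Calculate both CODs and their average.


COD1 = 1468.2 mg/L
COD2 = 204.7 mg/L
Average = 836.5 mg/L

COD1 = (32.0 - 11.2) x 0.15 x 8000 / 17 = 1468.2 mg/L
COD2 = (5.7 - 2.8) x 0.15 x 8000 / 17 = 204.7 mg/L
Average = (1468.2 + 204.7) / 2 = 836.5 mg/L


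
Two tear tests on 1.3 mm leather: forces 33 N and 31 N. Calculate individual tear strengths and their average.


Tear 1 = 25.4 N/mm
Tear 2 = 23.8 N/mm
Average = 24.6 N/mm


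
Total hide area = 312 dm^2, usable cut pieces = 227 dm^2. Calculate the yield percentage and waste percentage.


Yield = 72.8%
Waste = 27.2%

Yield = 227 / 312 x 100 = 72.8%
Waste = 312 - 227 = 85 dm^2
Waste% = 100 - 72.8 = 27.2%


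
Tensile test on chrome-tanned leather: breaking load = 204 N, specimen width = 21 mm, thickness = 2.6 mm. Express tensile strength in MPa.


3.74 MPa

Cross-section = 21 x 2.6 = 54.6 mm^2
TS = 204 / 54.6 = 3.74 MPa
(1 N/mm^2 = 1 MPa)


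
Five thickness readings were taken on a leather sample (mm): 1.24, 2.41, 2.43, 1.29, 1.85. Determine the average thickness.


Sum = 1.24 + 2.41 + 2.43 + 1.29 + 1.85 = 9.22
Average = 9.22 / 5 = 1.84 mm


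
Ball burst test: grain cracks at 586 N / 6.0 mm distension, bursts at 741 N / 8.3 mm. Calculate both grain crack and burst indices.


Crack index = 586 / 6.0 = 97.7 N/mm
Burst index = 741 / 8.3 = 89.3 N/mm


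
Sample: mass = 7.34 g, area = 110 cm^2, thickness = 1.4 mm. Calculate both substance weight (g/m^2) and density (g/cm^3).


SW = 7.34 / 110 x 10000 = 667.3 g/m^2
Volume = 110 x 1.4 / 10 = 15.40 cm^3
Density = 7.34 / 15.40 = 0.477 g/cm^3


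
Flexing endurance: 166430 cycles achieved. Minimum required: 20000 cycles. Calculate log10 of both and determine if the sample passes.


Achieved: log10 = 5.22
Required: log10 = 4.30
Passes: Yes

log10(166430) = 5.22
log10(20000) = 4.30
Passes: Yes


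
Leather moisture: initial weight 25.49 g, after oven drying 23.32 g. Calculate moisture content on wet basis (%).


Moisture = 25.49 - 23.32 = 2.17 g
MC = 2.17 / 25.49 x 100 = 8.5%


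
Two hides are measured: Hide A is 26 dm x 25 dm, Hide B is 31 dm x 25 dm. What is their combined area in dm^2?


Hide A area = 26 x 25 = 650 dm^2
Hide B area = 31 x 25 = 775 dm^2
Total = 650 + 775 = 1425 dm^2


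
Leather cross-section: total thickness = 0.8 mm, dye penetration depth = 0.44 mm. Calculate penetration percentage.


55.0%

Penetration% = 0.44 / 0.8 x 100
Penetration = 55.0%


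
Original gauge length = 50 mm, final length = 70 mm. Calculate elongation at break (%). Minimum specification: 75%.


Elongation = 40.0%
Meets spec: No

Extension = 70 - 50 = 20 mm
Elongation = 20 / 50 x 100 = 40.0%
Minimum required: 75%
Meets specification: No


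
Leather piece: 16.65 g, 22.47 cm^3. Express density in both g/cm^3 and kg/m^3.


0.741 g/cm^3
741 kg/m^3

Density = 16.65 / 22.47 = 0.741 g/cm^3
Convert: 0.741 x 1000 = 741 kg/m^3


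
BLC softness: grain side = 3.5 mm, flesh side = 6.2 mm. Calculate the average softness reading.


4.85 mm

Average = (3.5 + 6.2) / 2
Average = 4.85 mm


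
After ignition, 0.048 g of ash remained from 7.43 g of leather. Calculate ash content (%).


Ash% = 0.048 / 7.43 x 100
Ash% = 0.65%


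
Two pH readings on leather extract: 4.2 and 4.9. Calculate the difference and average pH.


Difference = |4.2 - 4.9| = 0.7
Average = (4.2 + 4.9) / 2 = 4.55


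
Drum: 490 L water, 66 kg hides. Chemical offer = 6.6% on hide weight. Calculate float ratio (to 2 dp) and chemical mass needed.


Float ratio = 7.42
Chemical needed = 4.356 kg

Float ratio = 490 / 66 = 7.42
Chemical = 66 x 6.6 / 100 = 4.356 kg


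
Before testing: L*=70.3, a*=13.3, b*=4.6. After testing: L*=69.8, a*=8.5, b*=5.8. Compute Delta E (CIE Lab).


dL = 69.8 - 70.3 = -0.5
da = 8.5 - 13.3 = -4.8
db = 5.8 - 4.6 = 1.2
dE = sqrt((-0.5)^2 + (-4.8)^2 + (1.2)^2) = 4.97


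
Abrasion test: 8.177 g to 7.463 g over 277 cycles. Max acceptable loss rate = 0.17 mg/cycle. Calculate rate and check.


Loss = 8.177 - 7.463 = 0.714 g
Rate = 0.714 g / 277 cycles x 1000 = 2.578 mg/cycle
Max = 0.17 mg/cycle
Passes: No


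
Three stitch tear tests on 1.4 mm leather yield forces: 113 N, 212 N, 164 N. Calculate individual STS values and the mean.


STS1 = 113 / 1.4 = 80.7 N/mm
STS2 = 212 / 1.4 = 151.4 N/mm
STS3 = 164 / 1.4 = 117.1 N/mm
Mean = (80.7 + 151.4 + 117.1) / 3 = 116.4 N/mm


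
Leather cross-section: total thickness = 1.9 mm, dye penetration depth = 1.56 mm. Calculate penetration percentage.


Penetration% = 1.56 / 1.9 x 100
Penetration = 82.1%


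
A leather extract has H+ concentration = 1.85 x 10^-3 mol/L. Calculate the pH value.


pH = -log10[H+]
pH = -log10(1.85 x 10^-3) = 2.73


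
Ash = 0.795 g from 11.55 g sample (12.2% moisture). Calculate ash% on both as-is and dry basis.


As-is ash% = 0.795 / 11.55 x 100 = 6.88%
Dry mass = 11.55 x (100 - 12.2) / 100 = 10.1409 g
Dry-basis ash% = 0.795 / 10.1409 x 100 = 7.84%


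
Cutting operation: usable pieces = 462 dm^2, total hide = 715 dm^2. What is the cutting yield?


64.6%

Yield = usable / total x 100
Yield = 462 / 715 x 100 = 64.6%


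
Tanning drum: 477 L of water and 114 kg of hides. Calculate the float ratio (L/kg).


Float ratio = water / hide weight
Ratio = 477 / 114 = 4.2


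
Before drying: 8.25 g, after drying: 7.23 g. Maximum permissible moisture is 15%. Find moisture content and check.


MC = (8.25 - 7.23) / 8.25 x 100 = 12.4%
Maximum: 15%
Acceptable: Yes


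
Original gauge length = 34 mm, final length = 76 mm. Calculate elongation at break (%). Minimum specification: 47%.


Extension = 76 - 34 = 42 mm
Elongation = 42 / 34 x 100 = 123.5%
Minimum required: 47%
Meets specification: Yes


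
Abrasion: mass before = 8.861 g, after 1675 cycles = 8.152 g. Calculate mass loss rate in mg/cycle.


Mass loss = 8.861 - 8.152 = 0.709 g
Rate = 0.709 / 1675 x 1000 = 0.423 mg/cycle


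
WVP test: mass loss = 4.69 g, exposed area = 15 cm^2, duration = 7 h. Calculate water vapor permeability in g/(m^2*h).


446.67 g/(m^2*h)


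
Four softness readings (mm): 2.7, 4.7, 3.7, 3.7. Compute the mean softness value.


3.70 mm

Sum = 2.7 + 4.7 + 3.7 + 3.7
Mean = 14.8 / 4 = 3.70 mm


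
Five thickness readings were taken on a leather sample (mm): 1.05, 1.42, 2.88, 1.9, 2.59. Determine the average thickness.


1.97 mm


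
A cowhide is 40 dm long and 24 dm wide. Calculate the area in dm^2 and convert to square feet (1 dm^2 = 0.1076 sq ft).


960 dm^2
103.30 sq ft

Area = 40 x 24 = 960 dm^2
Conversion: 960 x 0.1076 = 103.30 sq ft


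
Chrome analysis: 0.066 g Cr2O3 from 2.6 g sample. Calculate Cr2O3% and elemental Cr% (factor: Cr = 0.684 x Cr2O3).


Cr2O3% = 0.066 / 2.6 x 100 = 2.54%
Cr% = 2.54 x 0.684 = 1.74%


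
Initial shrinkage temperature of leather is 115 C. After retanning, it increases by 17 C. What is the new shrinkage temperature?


132 C

New Ts = 115 + 17 = 132 C


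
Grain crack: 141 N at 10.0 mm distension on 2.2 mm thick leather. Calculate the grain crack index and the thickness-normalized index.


Crack index = 141 / 10.0 = 14.1 N/mm
Normalized = 14.1 / 2.2 = 6.4 N/mm per mm


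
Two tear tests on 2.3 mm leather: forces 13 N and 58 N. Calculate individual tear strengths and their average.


Tear 1 = 13 / 2.3 = 5.7 N/mm
Tear 2 = 58 / 2.3 = 25.2 N/mm
Average = (5.7 + 25.2) / 2 = 15.5 N/mm


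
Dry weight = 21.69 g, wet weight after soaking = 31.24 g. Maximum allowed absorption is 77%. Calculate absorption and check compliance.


Absorption = 44.0%
Compliant: Yes

WA = (31.24 - 21.69) / 21.69 x 100 = 44.0%
Maximum allowed: 77%
Compliant: Yes


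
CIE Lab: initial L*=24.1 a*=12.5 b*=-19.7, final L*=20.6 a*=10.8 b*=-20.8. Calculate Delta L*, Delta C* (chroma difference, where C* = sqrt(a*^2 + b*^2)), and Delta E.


Delta L* = -3.5
Delta C* = 0.11
Delta E = 4.04

Delta L* = 20.6 - 24.1 = -3.5
C1* = sqrt((12.5)^2 + (-19.7)^2) = 23.331
C2* = sqrt((10.8)^2 + (-20.8)^2) = 23.437
Delta C* = 23.437 - 23.331 = 0.11
Delta E = sqrt((-3.5)^2 + (-1.7)^2 + (-1.1)^2) = 4.04


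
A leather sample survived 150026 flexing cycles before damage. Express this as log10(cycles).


5.18

log10(150026) = 5.18


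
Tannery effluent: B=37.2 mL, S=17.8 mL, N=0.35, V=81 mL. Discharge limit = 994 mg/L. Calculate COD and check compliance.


COD = (37.2 - 17.8) x 0.35 x 8000 / 81 = 670.6 mg/L
Limit: 994 mg/L
Compliant: Yes


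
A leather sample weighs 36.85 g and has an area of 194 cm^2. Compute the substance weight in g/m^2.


1899.5 g/m^2

Substance weight = mass / area x 10000
SW = 36.85 / 194 x 10000
SW = 1899.5 g/m^2


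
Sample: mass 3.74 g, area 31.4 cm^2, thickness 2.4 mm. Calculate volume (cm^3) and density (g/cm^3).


Thickness in cm = 2.4 / 10 = 0.24 cm
Volume = 31.4 x 0.24 = 7.536 cm^3
Density = 3.74 / 7.536 = 0.496 g/cm^3


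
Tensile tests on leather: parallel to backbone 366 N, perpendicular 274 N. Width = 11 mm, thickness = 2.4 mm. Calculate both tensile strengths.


Area = 11 x 2.4 = 26.4 mm^2
TS (parallel) = 366 / 26.4 = 13.86 N/mm^2
TS (perpendicular) = 274 / 26.4 = 10.38 N/mm^2


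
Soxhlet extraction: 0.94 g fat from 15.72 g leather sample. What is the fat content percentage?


6.0%

Fat content = 0.94 / 15.72 x 100
Fat = 6.0%


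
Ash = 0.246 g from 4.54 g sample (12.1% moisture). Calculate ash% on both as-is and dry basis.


As-is ash% = 0.246 / 4.54 x 100 = 5.42%
Dry mass = 4.54 x (100 - 12.1) / 100 = 3.99066 g
Dry-basis ash% = 0.246 / 3.99066 x 100 = 6.16%


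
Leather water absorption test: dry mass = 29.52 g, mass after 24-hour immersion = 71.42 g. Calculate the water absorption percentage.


Water absorbed = 71.42 - 29.52 = 41.90 g
WA% = 41.90 / 29.52 x 100 = 141.9%


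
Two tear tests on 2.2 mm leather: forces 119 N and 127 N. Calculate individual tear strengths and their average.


Tear 1 = 119 / 2.2 = 54.1 N/mm
Tear 2 = 127 / 2.2 = 57.7 N/mm
Average = (54.1 + 57.7) / 2 = 55.9 N/mm


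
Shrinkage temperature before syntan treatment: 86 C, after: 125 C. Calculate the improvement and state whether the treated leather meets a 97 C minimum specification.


Improvement = 39 C
Meets 97 C spec: Yes


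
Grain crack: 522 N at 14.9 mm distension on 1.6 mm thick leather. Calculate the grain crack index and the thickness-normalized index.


Crack index = 35.0 N/mm
Normalized index = 21.9 N/mm per mm

Crack index = 522 / 14.9 = 35.0 N/mm
Normalized = 35.0 / 1.6 = 21.9 N/mm per mm


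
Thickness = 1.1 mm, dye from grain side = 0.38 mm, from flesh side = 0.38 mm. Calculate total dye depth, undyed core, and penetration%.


Total dyed = 0.38 + 0.38 = 0.76 mm
Undyed core = 1.1 - 0.76 = 0.34 mm
Penetration = 0.76 / 1.1 x 100 = 69.1%


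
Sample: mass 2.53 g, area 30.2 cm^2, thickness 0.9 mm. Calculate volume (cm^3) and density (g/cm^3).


Volume = 2.718 cm^3
Density = 0.931 g/cm^3


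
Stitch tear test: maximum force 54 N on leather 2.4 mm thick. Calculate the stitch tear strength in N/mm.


Stitch tear strength = force / thickness
STS = 54 / 2.4 = 22.5 N/mm


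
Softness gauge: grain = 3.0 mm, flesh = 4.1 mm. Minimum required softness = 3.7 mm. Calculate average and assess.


Average softness = 3.55 mm
Meets requirement: No

Average = (3.0 + 4.1) / 2 = 3.55 mm
Minimum = 3.7 mm
Meets requirement: No


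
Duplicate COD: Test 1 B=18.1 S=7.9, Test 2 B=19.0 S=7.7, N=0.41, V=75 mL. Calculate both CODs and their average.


COD1 = (18.1 - 7.9) x 0.41 x 8000 / 75 = 446.1 mg/L
COD2 = (19.0 - 7.7) x 0.41 x 8000 / 75 = 494.2 mg/L
Average = (446.1 + 494.2) / 2 = 470.2 mg/L


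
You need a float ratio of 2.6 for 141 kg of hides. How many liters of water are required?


366.6 L


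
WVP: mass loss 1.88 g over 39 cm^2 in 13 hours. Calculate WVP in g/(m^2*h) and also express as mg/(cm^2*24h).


WVP = 1.88 / (39 x 13) x 10000 = 37.08 g/(m^2*h)
Mass loss in mg = 1.88 x 1000 = 1880 mg
Per cm^2 per 24h in mg: 1880 x 24 / (39 x 13) = 45120 / 507 = 88.99 mg/(cm^2*24h)


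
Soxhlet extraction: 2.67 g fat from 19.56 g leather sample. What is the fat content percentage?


13.7%


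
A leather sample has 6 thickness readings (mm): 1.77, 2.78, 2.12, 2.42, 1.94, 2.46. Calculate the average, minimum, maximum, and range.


Sum = 13.49
Average = 13.49 / 6 = 2.25 mm
Minimum = 1.77 mm
Maximum = 2.78 mm
Range = 2.78 - 1.77 = 1.01 mm


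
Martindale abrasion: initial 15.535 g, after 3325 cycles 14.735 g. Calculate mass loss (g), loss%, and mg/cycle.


Loss = 15.535 - 14.735 = 0.800 g
Loss% = 0.800 / 15.535 x 100 = 5.15%
Rate = 0.800 / 3325 x 1000 = 0.241 mg/cycle


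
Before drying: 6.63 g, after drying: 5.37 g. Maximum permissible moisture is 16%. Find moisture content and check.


Moisture content = 19.0%
Acceptable: No

MC = (6.63 - 5.37) / 6.63 x 100 = 19.0%
Maximum: 16%
Acceptable: No


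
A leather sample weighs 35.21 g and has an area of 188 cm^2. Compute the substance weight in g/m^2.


Substance weight = mass / area x 10000
SW = 35.21 / 188 x 10000
SW = 1872.9 g/m^2


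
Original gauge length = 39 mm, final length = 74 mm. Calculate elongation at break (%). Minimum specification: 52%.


Extension = 74 - 39 = 35 mm
Elongation = 35 / 39 x 100 = 89.7%
Minimum required: 52%
Meets specification: Yes


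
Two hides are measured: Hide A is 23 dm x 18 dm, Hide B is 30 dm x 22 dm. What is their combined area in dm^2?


Hide A area = 23 x 18 = 414 dm^2
Hide B area = 30 x 22 = 660 dm^2
Total = 414 + 660 = 1074 dm^2


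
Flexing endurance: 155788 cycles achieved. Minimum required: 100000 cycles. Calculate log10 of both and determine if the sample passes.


Achieved: log10 = 5.19
Required: log10 = 5.00
Passes: Yes

log10(155788) = 5.19
log10(100000) = 5.00
Passes: Yes


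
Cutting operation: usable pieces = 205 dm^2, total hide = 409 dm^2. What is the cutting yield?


Yield = usable / total x 100
Yield = 205 / 409 x 100 = 50.1%


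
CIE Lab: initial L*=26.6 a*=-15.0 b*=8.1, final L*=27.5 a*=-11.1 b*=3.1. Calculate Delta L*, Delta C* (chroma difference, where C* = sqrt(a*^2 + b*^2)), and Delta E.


Delta L* = 27.5 - 26.6 = 0.9
C1* = sqrt((-15.0)^2 + (8.1)^2) = 17.047
C2* = sqrt((-11.1)^2 + (3.1)^2) = 11.525
Delta C* = 11.525 - 17.047 = -5.52
Delta E = sqrt((0.9)^2 + (3.9)^2 + (-5.0)^2) = 6.40


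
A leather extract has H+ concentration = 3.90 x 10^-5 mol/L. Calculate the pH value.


pH = -log10[H+]
pH = -log10(3.90 x 10^-5) = 4.41


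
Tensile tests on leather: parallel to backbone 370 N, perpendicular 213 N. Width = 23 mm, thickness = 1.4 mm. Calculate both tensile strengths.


Area = 23 x 1.4 = 32.2 mm^2
TS (parallel) = 370 / 32.2 = 11.49 N/mm^2
TS (perpendicular) = 213 / 32.2 = 6.61 N/mm^2


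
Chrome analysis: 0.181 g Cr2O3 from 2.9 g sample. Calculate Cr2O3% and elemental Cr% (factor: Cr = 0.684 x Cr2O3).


Cr2O3% = 0.181 / 2.9 x 100 = 6.24%
Cr% = 6.24 x 0.684 = 4.27%


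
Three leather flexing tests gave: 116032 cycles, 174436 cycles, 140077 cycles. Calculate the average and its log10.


Average = 143515 cycles
log10 = 5.16

Average = (116032 + 174436 + 140077) / 3 = 143515 cycles
log10(143515) = 5.16


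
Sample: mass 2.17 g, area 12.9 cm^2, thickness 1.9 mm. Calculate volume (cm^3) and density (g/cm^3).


Volume = 2.451 cm^3
Density = 0.885 g/cm^3

Thickness in cm = 1.9 / 10 = 0.19 cm
Volume = 12.9 x 0.19 = 2.451 cm^3
Density = 2.17 / 2.451 = 0.885 g/cm^3


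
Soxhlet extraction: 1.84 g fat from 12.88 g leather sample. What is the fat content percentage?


Fat content = 1.84 / 12.88 x 100
Fat = 14.3%


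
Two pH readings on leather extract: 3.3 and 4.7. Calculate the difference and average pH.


Difference = 1.4
Average pH = 4.00


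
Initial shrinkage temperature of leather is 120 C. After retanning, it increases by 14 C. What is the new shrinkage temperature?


New Ts = 120 + 14 = 134 C


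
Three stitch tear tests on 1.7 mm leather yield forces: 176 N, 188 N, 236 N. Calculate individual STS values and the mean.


STS1 = 103.5 N/mm
STS2 = 110.6 N/mm
STS3 = 138.8 N/mm
Mean = 117.6 N/mm

STS1 = 176 / 1.7 = 103.5 N/mm
STS2 = 188 / 1.7 = 110.6 N/mm
STS3 = 236 / 1.7 = 138.8 N/mm
Mean = (103.5 + 110.6 + 138.8) / 3 = 117.6 N/mm


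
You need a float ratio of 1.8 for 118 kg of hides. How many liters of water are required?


212.4 L

Water = hide weight x target ratio
Water = 118 x 1.8 = 212.4 L


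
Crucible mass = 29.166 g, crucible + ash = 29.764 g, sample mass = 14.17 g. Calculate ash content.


Ash mass = 0.598 g
Ash content = 4.22%

Ash mass = 29.764 - 29.166 = 0.598 g
Ash% = 0.598 / 14.17 x 100 = 4.22%


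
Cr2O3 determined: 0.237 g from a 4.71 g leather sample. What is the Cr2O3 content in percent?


Cr2O3% = 0.237 / 4.71 x 100
Cr2O3% = 5.03%


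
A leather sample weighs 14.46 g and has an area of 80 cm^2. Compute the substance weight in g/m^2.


Substance weight = mass / area x 10000
SW = 14.46 / 80 x 10000
SW = 1807.5 g/m^2


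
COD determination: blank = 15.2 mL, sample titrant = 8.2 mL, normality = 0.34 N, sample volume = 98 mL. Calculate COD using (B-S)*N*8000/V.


194.3 mg/L
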